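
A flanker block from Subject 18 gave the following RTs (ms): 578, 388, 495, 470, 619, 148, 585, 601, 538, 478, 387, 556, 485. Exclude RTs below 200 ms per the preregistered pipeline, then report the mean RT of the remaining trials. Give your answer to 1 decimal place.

515.0 ms

Excluded: 148
Retained (n=12): Σ = 6180
Mean = 6180/12 = 515.0000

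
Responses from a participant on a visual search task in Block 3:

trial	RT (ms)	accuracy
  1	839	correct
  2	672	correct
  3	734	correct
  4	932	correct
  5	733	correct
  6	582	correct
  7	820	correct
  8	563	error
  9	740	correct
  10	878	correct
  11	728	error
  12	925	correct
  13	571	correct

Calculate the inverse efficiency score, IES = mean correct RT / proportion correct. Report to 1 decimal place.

Correct trials (n=11): 839, 672, 734, 932, 733, 582, 820, 740, 878, 925, 571
Mean correct RT = 8426/11 = 766.0000 ms
Proportion correct = 11/13
IES = 766.0000 / (11/13) = 905.273 ms

905.3 ms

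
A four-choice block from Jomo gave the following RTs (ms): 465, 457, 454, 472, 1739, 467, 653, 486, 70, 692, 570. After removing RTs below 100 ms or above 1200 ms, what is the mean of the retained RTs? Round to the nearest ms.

524 ms

Excluded: 70, 1739
Retained (n=9): Σ = 4716
Mean = 4716/9 = 524.0000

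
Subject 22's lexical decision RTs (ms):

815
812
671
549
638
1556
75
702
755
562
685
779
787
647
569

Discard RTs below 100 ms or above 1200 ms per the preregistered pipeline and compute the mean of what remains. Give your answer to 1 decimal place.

690.1 ms

Excluded: 75, 1556
Retained (n=13): Σ = 8971
Mean = 8971/13 = 690.0769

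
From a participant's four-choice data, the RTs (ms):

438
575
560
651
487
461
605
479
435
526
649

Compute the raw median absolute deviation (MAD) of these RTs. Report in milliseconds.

Sorted: 435, 438, 461, 479, 487, 526, 560, 575, 605, 649, 651 → median = 526
|x − 526|: 88, 49, 34, 125, 39, 65, 79, 47, 91, 0, 123
Sorted deviations: 0, 34, 39, 47, 49, 65, 79, 88, 91, 123, 125 → MAD = 65

65 ms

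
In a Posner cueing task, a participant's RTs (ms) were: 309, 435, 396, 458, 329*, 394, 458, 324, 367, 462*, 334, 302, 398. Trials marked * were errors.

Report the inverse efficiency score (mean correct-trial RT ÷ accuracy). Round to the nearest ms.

Correct trials (n=11): 309, 435, 396, 458, 394, 458, 324, 367, 334, 302, 398
Mean correct RT = 4175/11 = 379.5455 ms
Proportion correct = 11/13
IES = 379.5455 / (11/13) = 448.554 ms

449 ms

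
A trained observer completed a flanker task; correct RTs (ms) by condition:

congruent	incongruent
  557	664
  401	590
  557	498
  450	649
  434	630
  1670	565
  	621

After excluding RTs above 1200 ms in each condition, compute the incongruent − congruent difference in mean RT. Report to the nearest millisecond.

123 ms

congruent: exclude 1670
M(congruent) = 2399/5 = 479.800
M(incongruent) = 4217/7 = 602.429
Difference = 602.429 − 479.800 = 122.629 ms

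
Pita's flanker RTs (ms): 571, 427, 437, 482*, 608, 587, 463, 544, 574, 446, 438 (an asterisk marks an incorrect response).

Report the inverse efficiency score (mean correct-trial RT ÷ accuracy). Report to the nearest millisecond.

Correct trials (n=10): 571, 427, 437, 608, 587, 463, 544, 574, 446, 438
Mean correct RT = 5095/10 = 509.5000 ms
Proportion correct = 10/11
IES = 509.5000 / (10/11) = 560.450 ms

560 ms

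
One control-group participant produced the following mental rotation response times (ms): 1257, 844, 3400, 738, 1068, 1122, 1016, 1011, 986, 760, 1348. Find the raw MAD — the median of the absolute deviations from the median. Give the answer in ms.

Sorted: 738, 760, 844, 986, 1011, 1016, 1068, 1122, 1257, 1348, 3400 → median = 1016
|x − 1016|: 241, 172, 2384, 278, 52, 106, 0, 5, 30, 256, 332
Sorted deviations: 0, 5, 30, 52, 106, 172, 241, 256, 278, 332, 2384 → MAD = 172

172 ms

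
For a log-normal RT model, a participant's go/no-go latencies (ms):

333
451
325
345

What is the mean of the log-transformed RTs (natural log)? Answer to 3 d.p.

5.887

ln(RT): 5.8081, 6.1115, 5.7838, 5.8435
Σ ln(RT) = 23.5470
Mean = 23.5470/4 = 5.88674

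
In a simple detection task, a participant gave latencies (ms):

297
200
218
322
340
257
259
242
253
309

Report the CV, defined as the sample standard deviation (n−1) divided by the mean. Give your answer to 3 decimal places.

0.170

n = 10, Σ = 2697, M = 269.7000
Σ(x−M)² = 18820.100; s = √(18820.100/9) = 45.7288
CV = 45.7288 / 269.7000 = 0.16955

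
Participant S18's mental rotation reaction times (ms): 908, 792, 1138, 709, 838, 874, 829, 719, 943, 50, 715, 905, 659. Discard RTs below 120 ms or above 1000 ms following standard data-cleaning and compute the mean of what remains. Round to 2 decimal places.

Excluded: 50, 1138
Retained (n=11): Σ = 8891
Mean = 8891/11 = 808.2727

808.27 ms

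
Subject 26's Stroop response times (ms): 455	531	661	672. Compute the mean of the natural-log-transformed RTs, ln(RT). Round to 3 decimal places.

6.350

ln(RT): 6.1203, 6.2748, 6.4938, 6.5103
Σ ln(RT) = 25.3991
Mean = 25.3991/4 = 6.34977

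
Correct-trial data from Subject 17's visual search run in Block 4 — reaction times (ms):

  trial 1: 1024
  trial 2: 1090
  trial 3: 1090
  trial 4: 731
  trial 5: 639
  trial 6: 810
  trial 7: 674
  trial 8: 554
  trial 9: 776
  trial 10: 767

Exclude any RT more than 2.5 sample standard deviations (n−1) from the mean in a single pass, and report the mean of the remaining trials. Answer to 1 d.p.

n = 10, ΣRT = 8155, M = 815.500
Σ(x−M)² = 324812.50; s = √(324812.50/9) = 189.974
Cutoffs: 815.500 ± 2.5·189.974 → [340.6, 1290.4]
No RTs fall outside the cutoffs; all 10 retained. Mean = 8155/10 = 815.500

815.5 ms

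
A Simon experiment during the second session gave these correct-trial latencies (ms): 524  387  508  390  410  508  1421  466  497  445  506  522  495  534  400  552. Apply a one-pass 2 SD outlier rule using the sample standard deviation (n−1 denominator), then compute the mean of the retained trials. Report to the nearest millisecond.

n = 16, ΣRT = 8565, M = 535.312
Σ(x−M)² = 880557.44; s = √(880557.44/15) = 242.289
Cutoffs: 535.312 ± 2·242.289 → [50.7, 1019.9]
Outside: 1421 → excluded.
Retained (n=15): Σ = 7144, mean = 7144/15 = 476.267

476 ms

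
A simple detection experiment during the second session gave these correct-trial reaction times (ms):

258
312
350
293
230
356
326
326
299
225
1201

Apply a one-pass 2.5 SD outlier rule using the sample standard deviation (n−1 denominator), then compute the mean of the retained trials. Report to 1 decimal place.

297.5 ms

n = 11, ΣRT = 4176, M = 379.636
Σ(x−M)² = 761510.55; s = √(761510.55/10) = 275.955
Cutoffs: 379.636 ± 2.5·275.955 → [-310.3, 1069.5]
Outside: 1201 → excluded.
Retained (n=10): Σ = 2975, mean = 2975/10 = 297.500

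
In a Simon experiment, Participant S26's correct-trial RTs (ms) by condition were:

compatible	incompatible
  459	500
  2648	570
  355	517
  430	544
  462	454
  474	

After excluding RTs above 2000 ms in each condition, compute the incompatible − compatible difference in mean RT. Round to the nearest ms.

81 ms

compatible: exclude 2648
M(compatible) = 2180/5 = 436.000
M(incompatible) = 2585/5 = 517.000
Difference = 517.000 − 436.000 = 81.000 ms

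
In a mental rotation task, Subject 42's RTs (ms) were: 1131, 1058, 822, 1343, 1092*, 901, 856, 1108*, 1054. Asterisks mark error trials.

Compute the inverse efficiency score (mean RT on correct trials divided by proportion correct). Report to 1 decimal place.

1316.0 ms

Correct trials (n=7): 1131, 1058, 822, 1343, 901, 856, 1054
Mean correct RT = 7165/7 = 1023.5714 ms
Proportion correct = 7/9
IES = 1023.5714 / (7/9) = 1316.020 ms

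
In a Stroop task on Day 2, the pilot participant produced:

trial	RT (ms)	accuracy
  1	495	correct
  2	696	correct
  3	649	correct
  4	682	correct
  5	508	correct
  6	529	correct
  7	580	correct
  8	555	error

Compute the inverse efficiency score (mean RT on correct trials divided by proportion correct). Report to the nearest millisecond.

Correct trials (n=7): 495, 696, 649, 682, 508, 529, 580
Mean correct RT = 4139/7 = 591.2857 ms
Proportion correct = 7/8
IES = 591.2857 / (7/8) = 675.755 ms

676 ms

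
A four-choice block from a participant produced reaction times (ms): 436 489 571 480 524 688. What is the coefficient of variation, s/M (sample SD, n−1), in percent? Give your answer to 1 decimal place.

16.8%

n = 6, Σ = 3188, M = 531.3333
Σ(x−M)² = 39687.333; s = √(39687.333/5) = 89.0925
CV = 89.0925 / 531.3333 = 0.16768 = 16.768%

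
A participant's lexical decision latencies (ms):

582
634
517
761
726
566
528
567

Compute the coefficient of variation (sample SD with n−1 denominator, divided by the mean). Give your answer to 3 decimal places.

0.148

n = 8, Σ = 4881, M = 610.1250
Σ(x−M)² = 56774.875; s = √(56774.875/7) = 90.0594
CV = 90.0594 / 610.1250 = 0.14761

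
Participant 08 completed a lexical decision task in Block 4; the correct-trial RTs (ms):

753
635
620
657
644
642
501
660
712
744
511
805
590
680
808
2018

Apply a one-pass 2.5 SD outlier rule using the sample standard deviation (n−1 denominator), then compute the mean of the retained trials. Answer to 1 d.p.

n = 16, ΣRT = 11980, M = 748.750
Σ(x−M)² = 1835073.00; s = √(1835073.00/15) = 349.769
Cutoffs: 748.750 ± 2.5·349.769 → [-125.7, 1623.2]
Outside: 2018 → excluded.
Retained (n=15): Σ = 9962, mean = 9962/15 = 664.133

664.1 ms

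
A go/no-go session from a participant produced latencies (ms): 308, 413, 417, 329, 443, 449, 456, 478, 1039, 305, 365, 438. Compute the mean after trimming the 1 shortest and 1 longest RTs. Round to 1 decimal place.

Sorted: 305, 308, 329, 365, 413, 417, 438, 443, 449, 456, 478, 1039
Drop lowest 1 (305) and highest 1 (1039)
Remaining (n=10): Σ = 4096, mean = 4096/10 = 409.600

409.6 ms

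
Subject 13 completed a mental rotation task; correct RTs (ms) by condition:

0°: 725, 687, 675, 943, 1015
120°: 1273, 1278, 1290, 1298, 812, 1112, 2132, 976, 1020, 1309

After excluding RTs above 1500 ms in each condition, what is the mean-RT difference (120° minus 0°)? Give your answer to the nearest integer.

343 ms

120°: exclude 2132
M(0°) = 4045/5 = 809.000
M(120°) = 10368/9 = 1152.000
Difference = 1152.000 − 809.000 = 343.000 ms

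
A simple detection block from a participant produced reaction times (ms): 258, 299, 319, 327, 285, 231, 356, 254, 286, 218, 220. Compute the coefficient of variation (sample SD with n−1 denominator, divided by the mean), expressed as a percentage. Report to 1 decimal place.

n = 11, Σ = 3053, M = 277.5455
Σ(x−M)² = 20866.727; s = √(20866.727/10) = 45.6801
CV = 45.6801 / 277.5455 = 0.16459 = 16.459%

16.5%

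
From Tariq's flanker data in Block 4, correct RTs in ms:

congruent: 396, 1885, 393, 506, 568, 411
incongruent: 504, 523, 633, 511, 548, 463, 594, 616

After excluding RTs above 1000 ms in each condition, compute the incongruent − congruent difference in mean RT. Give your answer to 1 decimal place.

94.2 ms

congruent: exclude 1885
M(congruent) = 2274/5 = 454.800
M(incongruent) = 4392/8 = 549.000
Difference = 549.000 − 454.800 = 94.200 ms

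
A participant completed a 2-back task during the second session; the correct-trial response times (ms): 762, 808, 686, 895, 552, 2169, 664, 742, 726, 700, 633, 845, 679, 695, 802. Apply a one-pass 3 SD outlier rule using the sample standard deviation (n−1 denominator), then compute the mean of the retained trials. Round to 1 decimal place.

n = 15, ΣRT = 12358, M = 823.867
Σ(x−M)² = 2043569.73; s = √(2043569.73/14) = 382.059
Cutoffs: 823.867 ± 3·382.059 → [-322.3, 1970.0]
Outside: 2169 → excluded.
Retained (n=14): Σ = 10189, mean = 10189/14 = 727.786

727.8 ms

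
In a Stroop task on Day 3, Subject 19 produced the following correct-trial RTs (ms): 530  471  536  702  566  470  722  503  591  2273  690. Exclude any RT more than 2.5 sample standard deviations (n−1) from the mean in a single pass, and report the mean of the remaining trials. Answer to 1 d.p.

n = 11, ΣRT = 8054, M = 732.182
Σ(x−M)² = 2693307.64; s = √(2693307.64/10) = 518.971
Cutoffs: 732.182 ± 2.5·518.971 → [-565.2, 2029.6]
Outside: 2273 → excluded.
Retained (n=10): Σ = 5781, mean = 5781/10 = 578.100

578.1 ms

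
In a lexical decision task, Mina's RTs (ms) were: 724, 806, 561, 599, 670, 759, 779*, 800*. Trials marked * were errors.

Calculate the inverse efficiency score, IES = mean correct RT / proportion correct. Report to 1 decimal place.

Correct trials (n=6): 724, 806, 561, 599, 670, 759
Mean correct RT = 4119/6 = 686.5000 ms
Proportion correct = 6/8
IES = 686.5000 / (6/8) = 915.333 ms

915.3 ms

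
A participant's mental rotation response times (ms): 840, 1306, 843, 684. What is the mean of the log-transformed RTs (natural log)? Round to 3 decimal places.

ln(RT): 6.7334, 7.1747, 6.7370, 6.5280
Σ ln(RT) = 27.1731
Mean = 27.1731/4 = 6.79326

6.793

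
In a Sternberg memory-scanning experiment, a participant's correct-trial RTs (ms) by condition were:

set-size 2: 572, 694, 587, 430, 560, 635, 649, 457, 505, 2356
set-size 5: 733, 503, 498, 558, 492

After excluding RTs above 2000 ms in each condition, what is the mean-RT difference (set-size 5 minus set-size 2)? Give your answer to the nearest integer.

set-size 2: exclude 2356
M(set-size 2) = 5089/9 = 565.444
M(set-size 5) = 2784/5 = 556.800
Difference = 556.800 − 565.444 = -8.644 ms

-9 ms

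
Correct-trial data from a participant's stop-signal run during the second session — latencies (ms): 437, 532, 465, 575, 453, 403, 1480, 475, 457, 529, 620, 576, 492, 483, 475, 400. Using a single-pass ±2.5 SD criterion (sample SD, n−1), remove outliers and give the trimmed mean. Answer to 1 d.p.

491.5 ms

n = 16, ΣRT = 8852, M = 553.250
Σ(x−M)² = 972961.00; s = √(972961.00/15) = 254.684
Cutoffs: 553.250 ± 2.5·254.684 → [-83.5, 1190.0]
Outside: 1480 → excluded.
Retained (n=15): Σ = 7372, mean = 7372/15 = 491.467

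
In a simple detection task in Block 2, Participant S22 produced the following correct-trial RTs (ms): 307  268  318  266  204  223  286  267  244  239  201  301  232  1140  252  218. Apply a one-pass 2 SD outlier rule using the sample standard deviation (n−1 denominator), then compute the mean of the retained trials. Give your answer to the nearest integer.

n = 16, ΣRT = 4966, M = 310.375
Σ(x−M)² = 753171.75; s = √(753171.75/15) = 224.079
Cutoffs: 310.375 ± 2·224.079 → [-137.8, 758.5]
Outside: 1140 → excluded.
Retained (n=15): Σ = 3826, mean = 3826/15 = 255.067

255 ms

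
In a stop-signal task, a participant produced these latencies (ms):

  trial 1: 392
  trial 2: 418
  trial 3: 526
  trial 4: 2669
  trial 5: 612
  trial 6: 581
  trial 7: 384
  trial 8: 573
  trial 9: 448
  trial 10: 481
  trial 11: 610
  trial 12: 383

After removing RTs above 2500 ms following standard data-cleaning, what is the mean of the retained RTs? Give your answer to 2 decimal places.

Excluded: 2669
Retained (n=11): Σ = 5408
Mean = 5408/11 = 491.6364

491.64 ms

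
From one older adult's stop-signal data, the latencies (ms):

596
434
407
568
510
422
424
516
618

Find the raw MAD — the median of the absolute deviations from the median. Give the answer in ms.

86 ms

Sorted: 407, 422, 424, 434, 510, 516, 568, 596, 618 → median = 510
|x − 510|: 86, 76, 103, 58, 0, 88, 86, 6, 108
Sorted deviations: 0, 6, 58, 76, 86, 86, 88, 103, 108 → MAD = 86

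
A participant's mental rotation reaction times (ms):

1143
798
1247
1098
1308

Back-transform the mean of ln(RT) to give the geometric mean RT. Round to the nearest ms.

ln(RT): 7.0414, 6.6821, 7.1285, 7.0012, 7.1763
Mean ln(RT) = 35.0295/5 = 7.00590
Geometric mean = exp(7.00590) = 1103.13 ms

1103 ms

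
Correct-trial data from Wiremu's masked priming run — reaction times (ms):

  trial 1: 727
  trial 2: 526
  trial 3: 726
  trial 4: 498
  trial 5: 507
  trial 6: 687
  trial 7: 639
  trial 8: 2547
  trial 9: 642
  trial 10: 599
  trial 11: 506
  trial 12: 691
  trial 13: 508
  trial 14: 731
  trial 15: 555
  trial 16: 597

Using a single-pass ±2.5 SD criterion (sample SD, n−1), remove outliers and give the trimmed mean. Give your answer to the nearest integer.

n = 16, ΣRT = 11686, M = 730.375
Σ(x−M)² = 3631011.75; s = √(3631011.75/15) = 492.004
Cutoffs: 730.375 ± 2.5·492.004 → [-499.6, 1960.4]
Outside: 2547 → excluded.
Retained (n=15): Σ = 9139, mean = 9139/15 = 609.267

609 ms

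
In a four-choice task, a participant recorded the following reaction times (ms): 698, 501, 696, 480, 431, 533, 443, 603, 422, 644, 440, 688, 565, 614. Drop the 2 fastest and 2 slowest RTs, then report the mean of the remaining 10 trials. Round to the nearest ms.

551 ms

Sorted: 422, 431, 440, 443, 480, 501, 533, 565, 603, 614, 644, 688, 696, 698
Drop lowest 2 (422, 431) and highest 2 (696, 698)
Remaining (n=10): Σ = 5511, mean = 5511/10 = 551.100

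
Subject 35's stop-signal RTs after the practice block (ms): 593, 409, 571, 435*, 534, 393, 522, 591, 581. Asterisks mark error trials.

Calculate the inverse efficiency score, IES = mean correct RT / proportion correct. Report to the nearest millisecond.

Correct trials (n=8): 593, 409, 571, 534, 393, 522, 591, 581
Mean correct RT = 4194/8 = 524.2500 ms
Proportion correct = 8/9
IES = 524.2500 / (8/9) = 589.781 ms

590 ms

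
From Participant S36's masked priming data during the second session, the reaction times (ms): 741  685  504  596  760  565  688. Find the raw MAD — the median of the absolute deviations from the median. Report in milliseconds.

Sorted: 504, 565, 596, 685, 688, 741, 760 → median = 685
|x − 685|: 56, 0, 181, 89, 75, 120, 3
Sorted deviations: 0, 3, 56, 75, 89, 120, 181 → MAD = 75

75 ms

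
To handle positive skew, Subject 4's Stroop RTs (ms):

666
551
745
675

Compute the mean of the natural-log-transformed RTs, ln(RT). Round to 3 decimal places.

ln(RT): 6.5013, 6.3117, 6.6134, 6.5147
Σ ln(RT) = 25.9411
Mean = 25.9411/4 = 6.48528

6.485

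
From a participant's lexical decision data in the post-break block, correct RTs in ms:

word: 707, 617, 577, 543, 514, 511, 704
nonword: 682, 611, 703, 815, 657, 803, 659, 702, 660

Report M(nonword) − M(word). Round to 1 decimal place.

103.0 ms

M(word) = 4173/7 = 596.143
M(nonword) = 6292/9 = 699.111
Difference = 699.111 − 596.143 = 102.968 ms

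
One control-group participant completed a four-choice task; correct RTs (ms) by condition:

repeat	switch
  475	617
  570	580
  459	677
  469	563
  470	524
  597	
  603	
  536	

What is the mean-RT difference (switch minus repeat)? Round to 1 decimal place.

M(repeat) = 4179/8 = 522.375
M(switch) = 2961/5 = 592.200
Difference = 592.200 − 522.375 = 69.825 ms

69.8 ms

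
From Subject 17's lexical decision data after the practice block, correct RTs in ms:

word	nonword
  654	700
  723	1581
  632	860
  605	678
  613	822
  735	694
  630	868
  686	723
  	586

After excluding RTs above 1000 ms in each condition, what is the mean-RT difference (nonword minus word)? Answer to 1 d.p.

nonword: exclude 1581
M(word) = 5278/8 = 659.750
M(nonword) = 5931/8 = 741.375
Difference = 741.375 − 659.750 = 81.625 ms

81.6 ms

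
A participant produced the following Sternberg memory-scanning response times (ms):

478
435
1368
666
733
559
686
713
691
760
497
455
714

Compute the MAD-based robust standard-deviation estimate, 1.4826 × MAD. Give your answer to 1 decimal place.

109.7 ms

Sorted: 435, 455, 478, 497, 559, 666, 686, 691, 713, 714, 733, 760, 1368 → median = 686
|x − 686| sorted: 0, 5, 20, 27, 28, 47, 74, 127, 189, 208, 231, 251, 682 → MAD = 74
Robust SD ≈ 1.4826 × 74 = 109.712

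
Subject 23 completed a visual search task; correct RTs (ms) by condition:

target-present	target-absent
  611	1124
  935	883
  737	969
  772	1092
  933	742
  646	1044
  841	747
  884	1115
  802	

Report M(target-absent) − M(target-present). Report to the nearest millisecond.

169 ms

M(target-present) = 7161/9 = 795.667
M(target-absent) = 7716/8 = 964.500
Difference = 964.500 − 795.667 = 168.833 ms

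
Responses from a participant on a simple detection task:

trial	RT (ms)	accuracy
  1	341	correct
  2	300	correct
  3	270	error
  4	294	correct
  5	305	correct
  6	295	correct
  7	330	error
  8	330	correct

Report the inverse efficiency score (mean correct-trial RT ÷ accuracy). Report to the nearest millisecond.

Correct trials (n=6): 341, 300, 294, 305, 295, 330
Mean correct RT = 1865/6 = 310.8333 ms
Proportion correct = 6/8
IES = 310.8333 / (6/8) = 414.444 ms

414 ms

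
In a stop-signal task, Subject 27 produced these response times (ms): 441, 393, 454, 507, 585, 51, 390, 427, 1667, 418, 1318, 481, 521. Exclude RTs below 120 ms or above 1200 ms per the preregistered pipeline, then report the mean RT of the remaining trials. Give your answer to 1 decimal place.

Excluded: 51, 1318, 1667
Retained (n=10): Σ = 4617
Mean = 4617/10 = 461.7000

461.7 ms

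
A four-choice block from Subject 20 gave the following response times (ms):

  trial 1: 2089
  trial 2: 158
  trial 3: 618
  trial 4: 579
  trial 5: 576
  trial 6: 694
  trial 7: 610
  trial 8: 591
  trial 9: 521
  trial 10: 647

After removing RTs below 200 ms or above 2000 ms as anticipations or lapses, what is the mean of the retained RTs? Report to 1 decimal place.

604.5 ms

Excluded: 158, 2089
Retained (n=8): Σ = 4836
Mean = 4836/8 = 604.5000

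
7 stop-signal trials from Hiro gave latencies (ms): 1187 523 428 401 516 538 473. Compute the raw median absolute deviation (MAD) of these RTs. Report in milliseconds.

Sorted: 401, 428, 473, 516, 523, 538, 1187 → median = 516
|x − 516|: 671, 7, 88, 115, 0, 22, 43
Sorted deviations: 0, 7, 22, 43, 88, 115, 671 → MAD = 43

43 ms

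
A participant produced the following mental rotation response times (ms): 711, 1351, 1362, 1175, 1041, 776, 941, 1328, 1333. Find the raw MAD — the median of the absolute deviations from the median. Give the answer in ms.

176 ms

Sorted: 711, 776, 941, 1041, 1175, 1328, 1333, 1351, 1362 → median = 1175
|x − 1175|: 464, 176, 187, 0, 134, 399, 234, 153, 158
Sorted deviations: 0, 134, 153, 158, 176, 187, 234, 399, 464 → MAD = 176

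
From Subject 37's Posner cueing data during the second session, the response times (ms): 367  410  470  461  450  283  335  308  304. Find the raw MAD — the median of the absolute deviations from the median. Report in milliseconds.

Sorted: 283, 304, 308, 335, 367, 410, 450, 461, 470 → median = 367
|x − 367|: 0, 43, 103, 94, 83, 84, 32, 59, 63
Sorted deviations: 0, 32, 43, 59, 63, 83, 84, 94, 103 → MAD = 63

63 ms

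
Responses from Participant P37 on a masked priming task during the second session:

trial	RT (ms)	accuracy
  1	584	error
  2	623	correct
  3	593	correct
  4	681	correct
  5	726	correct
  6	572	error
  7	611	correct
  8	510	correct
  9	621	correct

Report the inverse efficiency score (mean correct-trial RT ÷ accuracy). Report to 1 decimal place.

801.7 ms

Correct trials (n=7): 623, 593, 681, 726, 611, 510, 621
Mean correct RT = 4365/7 = 623.5714 ms
Proportion correct = 7/9
IES = 623.5714 / (7/9) = 801.735 ms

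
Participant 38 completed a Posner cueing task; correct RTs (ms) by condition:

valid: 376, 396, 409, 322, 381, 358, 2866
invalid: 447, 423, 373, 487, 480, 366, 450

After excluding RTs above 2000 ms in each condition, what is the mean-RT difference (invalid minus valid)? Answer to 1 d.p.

58.6 ms

valid: exclude 2866
M(valid) = 2242/6 = 373.667
M(invalid) = 3026/7 = 432.286
Difference = 432.286 − 373.667 = 58.619 ms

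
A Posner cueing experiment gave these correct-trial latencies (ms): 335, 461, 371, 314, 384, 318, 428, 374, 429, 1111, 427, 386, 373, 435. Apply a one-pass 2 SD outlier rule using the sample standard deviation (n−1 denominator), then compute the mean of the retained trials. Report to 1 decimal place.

n = 14, ΣRT = 6146, M = 439.000
Σ(x−M)² = 512570.00; s = √(512570.00/13) = 198.566
Cutoffs: 439.000 ± 2·198.566 → [41.9, 836.1]
Outside: 1111 → excluded.
Retained (n=13): Σ = 5035, mean = 5035/13 = 387.308

387.3 ms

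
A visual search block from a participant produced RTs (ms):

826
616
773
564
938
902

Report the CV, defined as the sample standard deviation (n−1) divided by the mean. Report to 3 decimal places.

0.197

n = 6, Σ = 4619, M = 769.8333
Σ(x−M)² = 114944.833; s = √(114944.833/5) = 151.6211
CV = 151.6211 / 769.8333 = 0.19695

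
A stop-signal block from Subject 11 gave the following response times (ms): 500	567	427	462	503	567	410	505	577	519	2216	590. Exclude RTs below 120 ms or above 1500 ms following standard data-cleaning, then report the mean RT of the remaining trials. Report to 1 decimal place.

Excluded: 2216
Retained (n=11): Σ = 5627
Mean = 5627/11 = 511.5455

511.5 ms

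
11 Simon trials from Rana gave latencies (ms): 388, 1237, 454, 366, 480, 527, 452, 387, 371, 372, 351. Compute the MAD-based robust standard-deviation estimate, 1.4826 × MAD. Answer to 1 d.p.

Sorted: 351, 366, 371, 372, 387, 388, 452, 454, 480, 527, 1237 → median = 388
|x − 388| sorted: 0, 1, 16, 17, 22, 37, 64, 66, 92, 139, 849 → MAD = 37
Robust SD ≈ 1.4826 × 37 = 54.856

54.9 ms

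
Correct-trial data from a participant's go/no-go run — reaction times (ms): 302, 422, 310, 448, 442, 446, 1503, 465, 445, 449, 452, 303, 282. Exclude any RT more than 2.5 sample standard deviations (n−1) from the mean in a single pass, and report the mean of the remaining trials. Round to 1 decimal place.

397.2 ms

n = 13, ΣRT = 6269, M = 482.231
Σ(x−M)² = 1187764.31; s = √(1187764.31/12) = 314.611
Cutoffs: 482.231 ± 2.5·314.611 → [-304.3, 1268.8]
Outside: 1503 → excluded.
Retained (n=12): Σ = 4766, mean = 4766/12 = 397.167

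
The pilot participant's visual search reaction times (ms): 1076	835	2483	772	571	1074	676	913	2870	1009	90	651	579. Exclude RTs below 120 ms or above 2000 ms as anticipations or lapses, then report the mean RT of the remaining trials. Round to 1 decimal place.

Excluded: 90, 2483, 2870
Retained (n=10): Σ = 8156
Mean = 8156/10 = 815.6000

815.6 ms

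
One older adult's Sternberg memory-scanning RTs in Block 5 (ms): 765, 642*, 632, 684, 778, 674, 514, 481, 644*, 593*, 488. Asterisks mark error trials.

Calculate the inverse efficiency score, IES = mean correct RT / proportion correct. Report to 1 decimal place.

Correct trials (n=8): 765, 632, 684, 778, 674, 514, 481, 488
Mean correct RT = 5016/8 = 627.0000 ms
Proportion correct = 8/11
IES = 627.0000 / (8/11) = 862.125 ms

862.1 ms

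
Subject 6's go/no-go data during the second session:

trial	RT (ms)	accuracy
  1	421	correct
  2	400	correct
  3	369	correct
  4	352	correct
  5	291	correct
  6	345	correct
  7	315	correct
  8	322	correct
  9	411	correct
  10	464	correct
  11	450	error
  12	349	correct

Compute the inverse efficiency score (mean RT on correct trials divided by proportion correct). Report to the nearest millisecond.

Correct trials (n=11): 421, 400, 369, 352, 291, 345, 315, 322, 411, 464, 349
Mean correct RT = 4039/11 = 367.1818 ms
Proportion correct = 11/12
IES = 367.1818 / (11/12) = 400.562 ms

401 ms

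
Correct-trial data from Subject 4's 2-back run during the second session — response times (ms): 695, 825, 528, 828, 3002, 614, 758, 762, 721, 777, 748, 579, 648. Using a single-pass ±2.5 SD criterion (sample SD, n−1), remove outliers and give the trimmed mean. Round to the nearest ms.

707 ms

n = 13, ΣRT = 11485, M = 883.462
Σ(x−M)² = 4963889.23; s = √(4963889.23/12) = 643.162
Cutoffs: 883.462 ± 2.5·643.162 → [-724.4, 2491.4]
Outside: 3002 → excluded.
Retained (n=12): Σ = 8483, mean = 8483/12 = 706.917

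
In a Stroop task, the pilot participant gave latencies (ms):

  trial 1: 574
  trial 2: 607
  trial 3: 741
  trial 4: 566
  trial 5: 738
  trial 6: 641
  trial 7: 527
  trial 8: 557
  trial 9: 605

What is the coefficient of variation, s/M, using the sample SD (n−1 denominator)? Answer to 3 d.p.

0.124

n = 9, Σ = 5556, M = 617.3333
Σ(x−M)² = 46986.000; s = √(46986.000/8) = 76.6371
CV = 76.6371 / 617.3333 = 0.12414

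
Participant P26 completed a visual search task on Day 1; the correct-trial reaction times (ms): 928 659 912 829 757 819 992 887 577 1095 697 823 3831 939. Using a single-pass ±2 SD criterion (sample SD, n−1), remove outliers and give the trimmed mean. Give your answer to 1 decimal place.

839.5 ms

n = 14, ΣRT = 14745, M = 1053.214
Σ(x−M)² = 8552822.36; s = √(8552822.36/13) = 811.116
Cutoffs: 1053.214 ± 2·811.116 → [-569.0, 2675.4]
Outside: 3831 → excluded.
Retained (n=13): Σ = 10914, mean = 10914/13 = 839.538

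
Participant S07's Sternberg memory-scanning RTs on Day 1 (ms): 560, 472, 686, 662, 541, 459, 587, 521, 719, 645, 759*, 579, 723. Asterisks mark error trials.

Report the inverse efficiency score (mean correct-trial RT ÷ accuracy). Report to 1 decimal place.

645.8 ms

Correct trials (n=12): 560, 472, 686, 662, 541, 459, 587, 521, 719, 645, 579, 723
Mean correct RT = 7154/12 = 596.1667 ms
Proportion correct = 12/13
IES = 596.1667 / (12/13) = 645.847 ms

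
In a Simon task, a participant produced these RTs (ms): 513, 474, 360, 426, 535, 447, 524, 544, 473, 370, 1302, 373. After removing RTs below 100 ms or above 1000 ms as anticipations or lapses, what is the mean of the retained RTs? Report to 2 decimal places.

Excluded: 1302
Retained (n=11): Σ = 5039
Mean = 5039/11 = 458.0909

458.09 ms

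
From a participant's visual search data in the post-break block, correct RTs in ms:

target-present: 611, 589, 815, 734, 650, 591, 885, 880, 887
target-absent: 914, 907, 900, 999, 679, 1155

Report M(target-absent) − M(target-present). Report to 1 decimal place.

M(target-present) = 6642/9 = 738.000
M(target-absent) = 5554/6 = 925.667
Difference = 925.667 − 738.000 = 187.667 ms

187.7 ms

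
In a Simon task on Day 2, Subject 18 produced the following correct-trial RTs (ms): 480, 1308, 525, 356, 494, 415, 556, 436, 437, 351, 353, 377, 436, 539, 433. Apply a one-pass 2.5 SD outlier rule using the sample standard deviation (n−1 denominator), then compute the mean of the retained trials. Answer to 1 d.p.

442.0 ms

n = 15, ΣRT = 7496, M = 499.733
Σ(x−M)² = 762130.93; s = √(762130.93/14) = 233.319
Cutoffs: 499.733 ± 2.5·233.319 → [-83.6, 1083.0]
Outside: 1308 → excluded.
Retained (n=14): Σ = 6188, mean = 6188/14 = 442.000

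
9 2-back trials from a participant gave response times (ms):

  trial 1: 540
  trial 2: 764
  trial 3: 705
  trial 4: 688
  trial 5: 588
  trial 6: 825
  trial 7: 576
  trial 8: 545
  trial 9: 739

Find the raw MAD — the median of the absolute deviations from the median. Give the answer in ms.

100 ms

Sorted: 540, 545, 576, 588, 688, 705, 739, 764, 825 → median = 688
|x − 688|: 148, 76, 17, 0, 100, 137, 112, 143, 51
Sorted deviations: 0, 17, 51, 76, 100, 112, 137, 143, 148 → MAD = 100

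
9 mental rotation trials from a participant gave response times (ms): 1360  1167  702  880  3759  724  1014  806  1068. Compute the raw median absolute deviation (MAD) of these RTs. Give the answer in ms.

208 ms

Sorted: 702, 724, 806, 880, 1014, 1068, 1167, 1360, 3759 → median = 1014
|x − 1014|: 346, 153, 312, 134, 2745, 290, 0, 208, 54
Sorted deviations: 0, 54, 134, 153, 208, 290, 312, 346, 2745 → MAD = 208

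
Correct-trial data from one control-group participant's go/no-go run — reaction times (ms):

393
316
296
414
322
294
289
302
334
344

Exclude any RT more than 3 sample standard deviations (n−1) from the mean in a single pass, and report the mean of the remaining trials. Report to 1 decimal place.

n = 10, ΣRT = 3304, M = 330.400
Σ(x−M)² = 16412.40; s = √(16412.40/9) = 42.704
Cutoffs: 330.400 ± 3·42.704 → [202.3, 458.5]
No RTs fall outside the cutoffs; all 10 retained. Mean = 3304/10 = 330.400

330.4 ms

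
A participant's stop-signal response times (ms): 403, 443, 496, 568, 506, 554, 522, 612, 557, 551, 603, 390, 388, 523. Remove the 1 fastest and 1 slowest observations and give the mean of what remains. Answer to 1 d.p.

509.7 ms

Sorted: 388, 390, 403, 443, 496, 506, 522, 523, 551, 554, 557, 568, 603, 612
Drop lowest 1 (388) and highest 1 (612)
Remaining (n=12): Σ = 6116, mean = 6116/12 = 509.667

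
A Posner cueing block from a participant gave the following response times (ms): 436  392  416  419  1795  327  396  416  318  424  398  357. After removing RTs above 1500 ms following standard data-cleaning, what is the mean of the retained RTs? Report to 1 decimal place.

390.8 ms

Excluded: 1795
Retained (n=11): Σ = 4299
Mean = 4299/11 = 390.8182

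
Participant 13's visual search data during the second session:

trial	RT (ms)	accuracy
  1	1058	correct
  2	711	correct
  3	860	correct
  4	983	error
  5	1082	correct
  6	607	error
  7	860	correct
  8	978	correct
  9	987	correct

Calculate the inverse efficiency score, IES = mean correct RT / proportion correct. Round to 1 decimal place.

1200.5 ms

Correct trials (n=7): 1058, 711, 860, 1082, 860, 978, 987
Mean correct RT = 6536/7 = 933.7143 ms
Proportion correct = 7/9
IES = 933.7143 / (7/9) = 1200.490 ms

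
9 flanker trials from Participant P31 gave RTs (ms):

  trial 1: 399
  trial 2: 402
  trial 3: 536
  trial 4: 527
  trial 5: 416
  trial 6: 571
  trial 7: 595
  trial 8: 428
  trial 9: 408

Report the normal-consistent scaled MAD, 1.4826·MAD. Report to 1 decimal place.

43.0 ms

Sorted: 399, 402, 408, 416, 428, 527, 536, 571, 595 → median = 428
|x − 428| sorted: 0, 12, 20, 26, 29, 99, 108, 143, 167 → MAD = 29
Robust SD ≈ 1.4826 × 29 = 42.995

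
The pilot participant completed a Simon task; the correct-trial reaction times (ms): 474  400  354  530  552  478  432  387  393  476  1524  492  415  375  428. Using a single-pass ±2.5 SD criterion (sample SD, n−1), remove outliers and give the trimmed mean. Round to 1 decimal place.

n = 15, ΣRT = 7710, M = 514.000
Σ(x−M)² = 1139232.00; s = √(1139232.00/14) = 285.261
Cutoffs: 514.000 ± 2.5·285.261 → [-199.2, 1227.2]
Outside: 1524 → excluded.
Retained (n=14): Σ = 6186, mean = 6186/14 = 441.857

441.9 ms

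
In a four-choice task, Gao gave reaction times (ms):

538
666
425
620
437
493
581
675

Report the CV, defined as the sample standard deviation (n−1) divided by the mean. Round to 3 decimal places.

n = 8, Σ = 4435, M = 554.3750
Σ(x−M)² = 66575.875; s = √(66575.875/7) = 97.5235
CV = 97.5235 / 554.3750 = 0.17592

0.176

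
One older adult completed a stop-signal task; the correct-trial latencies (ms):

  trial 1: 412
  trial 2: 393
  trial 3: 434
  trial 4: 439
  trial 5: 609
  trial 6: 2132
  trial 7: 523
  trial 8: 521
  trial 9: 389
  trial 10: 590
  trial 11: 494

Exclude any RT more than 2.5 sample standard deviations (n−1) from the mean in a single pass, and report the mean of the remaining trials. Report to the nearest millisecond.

n = 11, ΣRT = 6936, M = 630.545
Σ(x−M)² = 2536538.73; s = √(2536538.73/10) = 503.641
Cutoffs: 630.545 ± 2.5·503.641 → [-628.6, 1889.6]
Outside: 2132 → excluded.
Retained (n=10): Σ = 4804, mean = 4804/10 = 480.400

480 ms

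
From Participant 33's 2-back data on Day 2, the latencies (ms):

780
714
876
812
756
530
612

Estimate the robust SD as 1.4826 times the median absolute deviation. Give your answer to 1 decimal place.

83.0 ms

Sorted: 530, 612, 714, 756, 780, 812, 876 → median = 756
|x − 756| sorted: 0, 24, 42, 56, 120, 144, 226 → MAD = 56
Robust SD ≈ 1.4826 × 56 = 83.026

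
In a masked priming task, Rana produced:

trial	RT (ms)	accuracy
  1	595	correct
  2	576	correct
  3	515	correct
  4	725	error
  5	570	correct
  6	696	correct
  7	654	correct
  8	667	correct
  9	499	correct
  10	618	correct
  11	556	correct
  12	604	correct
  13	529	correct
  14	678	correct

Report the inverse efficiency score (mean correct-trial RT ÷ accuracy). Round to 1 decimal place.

642.6 ms

Correct trials (n=13): 595, 576, 515, 570, 696, 654, 667, 499, 618, 556, 604, 529, 678
Mean correct RT = 7757/13 = 596.6923 ms
Proportion correct = 13/14
IES = 596.6923 / (13/14) = 642.592 ms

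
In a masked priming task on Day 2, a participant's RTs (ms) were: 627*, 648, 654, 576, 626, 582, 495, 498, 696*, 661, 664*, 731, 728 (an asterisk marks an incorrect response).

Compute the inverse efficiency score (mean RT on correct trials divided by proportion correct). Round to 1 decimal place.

Correct trials (n=10): 648, 654, 576, 626, 582, 495, 498, 661, 731, 728
Mean correct RT = 6199/10 = 619.9000 ms
Proportion correct = 10/13
IES = 619.9000 / (10/13) = 805.870 ms

805.9 ms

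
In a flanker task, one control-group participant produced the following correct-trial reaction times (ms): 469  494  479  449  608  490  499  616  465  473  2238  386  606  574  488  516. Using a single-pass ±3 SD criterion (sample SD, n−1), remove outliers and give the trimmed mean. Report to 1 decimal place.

n = 16, ΣRT = 9850, M = 615.625
Σ(x−M)² = 2868059.75; s = √(2868059.75/15) = 437.269
Cutoffs: 615.625 ± 3·437.269 → [-696.2, 1927.4]
Outside: 2238 → excluded.
Retained (n=15): Σ = 7612, mean = 7612/15 = 507.467

507.5 ms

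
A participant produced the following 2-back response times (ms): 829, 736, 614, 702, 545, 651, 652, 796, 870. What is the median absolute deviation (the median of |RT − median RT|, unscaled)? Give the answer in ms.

Sorted: 545, 614, 651, 652, 702, 736, 796, 829, 870 → median = 702
|x − 702|: 127, 34, 88, 0, 157, 51, 50, 94, 168
Sorted deviations: 0, 34, 50, 51, 88, 94, 127, 157, 168 → MAD = 88

88 ms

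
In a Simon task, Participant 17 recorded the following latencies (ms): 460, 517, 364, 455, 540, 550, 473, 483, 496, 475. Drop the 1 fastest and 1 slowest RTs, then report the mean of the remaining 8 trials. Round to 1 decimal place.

Sorted: 364, 455, 460, 473, 475, 483, 496, 517, 540, 550
Drop lowest 1 (364) and highest 1 (550)
Remaining (n=8): Σ = 3899, mean = 3899/8 = 487.375

487.4 ms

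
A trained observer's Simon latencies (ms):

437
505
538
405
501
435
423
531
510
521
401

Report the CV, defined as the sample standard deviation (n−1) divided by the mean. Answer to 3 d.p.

0.112

n = 11, Σ = 5207, M = 473.3636
Σ(x−M)² = 28116.545; s = √(28116.545/10) = 53.0250
CV = 53.0250 / 473.3636 = 0.11202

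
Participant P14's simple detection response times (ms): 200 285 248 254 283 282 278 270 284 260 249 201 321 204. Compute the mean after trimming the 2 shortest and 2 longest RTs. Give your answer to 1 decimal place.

261.2 ms

Sorted: 200, 201, 204, 248, 249, 254, 260, 270, 278, 282, 283, 284, 285, 321
Drop lowest 2 (200, 201) and highest 2 (285, 321)
Remaining (n=10): Σ = 2612, mean = 2612/10 = 261.200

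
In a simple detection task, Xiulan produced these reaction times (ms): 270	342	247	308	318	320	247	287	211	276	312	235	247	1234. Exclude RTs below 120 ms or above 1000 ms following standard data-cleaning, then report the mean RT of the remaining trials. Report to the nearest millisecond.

278 ms

Excluded: 1234
Retained (n=13): Σ = 3620
Mean = 3620/13 = 278.4615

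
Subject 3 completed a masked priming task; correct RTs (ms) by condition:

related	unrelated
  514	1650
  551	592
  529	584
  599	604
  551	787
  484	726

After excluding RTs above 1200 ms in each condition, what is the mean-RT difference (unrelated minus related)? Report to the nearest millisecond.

121 ms

unrelated: exclude 1650
M(related) = 3228/6 = 538.000
M(unrelated) = 3293/5 = 658.600
Difference = 658.600 − 538.000 = 120.600 ms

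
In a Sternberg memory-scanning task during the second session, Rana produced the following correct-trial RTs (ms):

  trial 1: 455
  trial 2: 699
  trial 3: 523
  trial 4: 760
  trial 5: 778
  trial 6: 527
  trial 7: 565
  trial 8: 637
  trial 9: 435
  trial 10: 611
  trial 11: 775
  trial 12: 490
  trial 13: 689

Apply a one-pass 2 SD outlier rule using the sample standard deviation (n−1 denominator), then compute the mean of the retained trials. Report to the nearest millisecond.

611 ms

n = 13, ΣRT = 7944, M = 611.077
Σ(x−M)² = 178358.92; s = √(178358.92/12) = 121.915
Cutoffs: 611.077 ± 2·121.915 → [367.2, 854.9]
No RTs fall outside the cutoffs; all 13 retained. Mean = 7944/13 = 611.077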